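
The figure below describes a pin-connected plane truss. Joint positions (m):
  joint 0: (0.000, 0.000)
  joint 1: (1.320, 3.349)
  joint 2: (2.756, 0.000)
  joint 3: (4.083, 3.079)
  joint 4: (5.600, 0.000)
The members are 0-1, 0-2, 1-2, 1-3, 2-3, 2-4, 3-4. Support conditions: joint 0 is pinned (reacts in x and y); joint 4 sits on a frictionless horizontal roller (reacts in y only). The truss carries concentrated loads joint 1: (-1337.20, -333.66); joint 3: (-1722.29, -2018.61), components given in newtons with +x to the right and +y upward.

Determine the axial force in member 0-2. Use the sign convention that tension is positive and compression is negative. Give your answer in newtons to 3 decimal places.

-2055.011

N=5 nodes, M=7 members, R=3 reactions → 2N=10, M+R=10
member 0 (0-1): L=3.5998, (cx,cy)=(0.3667,0.9303)
member 1 (0-2): L=2.7560, (cx,cy)=(1.0000,0.0000)
member 2 (1-2): L=3.6439, (cx,cy)=(0.3941,-0.9191)
member 3 (1-3): L=2.7762, (cx,cy)=(0.9953,-0.0973)
member 4 (2-3): L=3.3528, (cx,cy)=(0.3958,0.9183)
member 5 (2-4): L=2.8440, (cx,cy)=(1.0000,0.0000)
member 6 (3-4): L=3.4324, (cx,cy)=(0.4420,-0.8970)
solve A·x = −loads:
  F[0-1] = -2739.2969 N (compression)
  F[0-2] = -2055.0114 N (compression)
  F[1-2] = +2478.3095 N (tension)
  F[1-3] = -647.0102 N (compression)
  F[2-3] = -2480.2880 N (compression)
  F[2-4] = -96.6731 N (compression)
  F[3-4] = +218.7363 N (tension)
  Rx@0 = +3059.4900 N
  Ry@0 = +2548.4839 N
  Ry@4 = -196.2139 N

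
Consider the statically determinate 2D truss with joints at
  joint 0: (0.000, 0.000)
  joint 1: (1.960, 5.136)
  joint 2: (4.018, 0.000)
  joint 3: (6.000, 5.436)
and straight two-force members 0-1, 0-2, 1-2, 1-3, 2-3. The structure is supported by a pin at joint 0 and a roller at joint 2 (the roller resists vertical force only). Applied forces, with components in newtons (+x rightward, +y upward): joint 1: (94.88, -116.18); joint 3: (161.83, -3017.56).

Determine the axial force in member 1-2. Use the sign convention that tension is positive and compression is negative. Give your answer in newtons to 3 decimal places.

N=4 nodes, M=5 members, R=3 reactions → 2N=8, M+R=8
member 0 (0-1): L=5.4973, (cx,cy)=(0.3565,0.9343)
member 1 (0-2): L=4.0180, (cx,cy)=(1.0000,0.0000)
member 2 (1-2): L=5.5330, (cx,cy)=(0.3720,-0.9283)
member 3 (1-3): L=4.0511, (cx,cy)=(0.9973,0.0741)
member 4 (2-3): L=5.7861, (cx,cy)=(0.3425,0.9395)
solve A·x = −loads:
  F[0-1] = +1893.6696 N (tension)
  F[0-2] = -418.4588 N (compression)
  F[1-2] = -1927.3568 N (compression)
  F[1-3] = +1300.7435 N (tension)
  F[2-3] = -3314.4048 N (compression)
  Rx@0 = -256.7100 N
  Ry@0 = -1769.2178 N
  Ry@2 = +4902.9578 N

-1927.357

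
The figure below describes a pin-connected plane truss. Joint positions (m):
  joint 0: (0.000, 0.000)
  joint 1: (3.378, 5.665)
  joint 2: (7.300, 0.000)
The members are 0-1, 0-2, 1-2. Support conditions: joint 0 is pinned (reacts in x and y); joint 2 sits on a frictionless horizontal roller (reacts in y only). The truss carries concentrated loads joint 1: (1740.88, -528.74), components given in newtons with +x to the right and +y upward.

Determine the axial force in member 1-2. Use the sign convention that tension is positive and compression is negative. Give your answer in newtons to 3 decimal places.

N=3 nodes, M=3 members, R=3 reactions → 2N=6, M+R=6
member 0 (0-1): L=6.5957, (cx,cy)=(0.5122,0.8589)
member 1 (0-2): L=7.3000, (cx,cy)=(1.0000,0.0000)
member 2 (1-2): L=6.8902, (cx,cy)=(0.5692,-0.8222)
solve A·x = −loads:
  F[0-1] = +1242.1778 N (tension)
  F[0-2] = +1104.6952 N (tension)
  F[1-2] = -1940.7259 N (compression)
  Rx@0 = -1740.8800 N
  Ry@0 = -1066.8996 N
  Ry@2 = +1595.6396 N

-1940.726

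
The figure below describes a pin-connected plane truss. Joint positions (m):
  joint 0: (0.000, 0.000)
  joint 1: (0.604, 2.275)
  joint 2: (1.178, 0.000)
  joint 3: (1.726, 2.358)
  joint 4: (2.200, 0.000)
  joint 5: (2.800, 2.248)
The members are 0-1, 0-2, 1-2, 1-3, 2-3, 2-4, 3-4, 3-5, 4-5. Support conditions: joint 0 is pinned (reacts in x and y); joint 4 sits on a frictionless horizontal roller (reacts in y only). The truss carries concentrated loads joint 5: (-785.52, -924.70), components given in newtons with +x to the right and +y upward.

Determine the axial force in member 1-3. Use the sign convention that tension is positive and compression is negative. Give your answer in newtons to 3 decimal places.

-280.575

N=6 nodes, M=9 members, R=3 reactions → 2N=12, M+R=12
member 0 (0-1): L=2.3538, (cx,cy)=(0.2566,0.9665)
member 1 (0-2): L=1.1780, (cx,cy)=(1.0000,0.0000)
member 2 (1-2): L=2.3463, (cx,cy)=(0.2446,-0.9696)
member 3 (1-3): L=1.1251, (cx,cy)=(0.9973,0.0738)
member 4 (2-3): L=2.4208, (cx,cy)=(0.2264,0.9740)
member 5 (2-4): L=1.0220, (cx,cy)=(1.0000,0.0000)
member 6 (3-4): L=2.4052, (cx,cy)=(0.1971,-0.9804)
member 7 (3-5): L=1.0796, (cx,cy)=(0.9948,-0.1019)
member 8 (4-5): L=2.3267, (cx,cy)=(0.2579,0.9662)
solve A·x = −loads:
  F[0-1] = -569.5379 N (compression)
  F[0-2] = -639.3738 N (compression)
  F[1-2] = +546.3709 N (tension)
  F[1-3] = -280.5754 N (compression)
  F[2-3] = -543.8869 N (compression)
  F[2-4] = -382.5907 N (compression)
  F[3-4] = +616.2610 N (tension)
  F[3-5] = -527.1224 N (compression)
  F[4-5] = -1012.6576 N (compression)
  Rx@0 = +785.5200 N
  Ry@0 = +550.4677 N
  Ry@4 = +374.2323 N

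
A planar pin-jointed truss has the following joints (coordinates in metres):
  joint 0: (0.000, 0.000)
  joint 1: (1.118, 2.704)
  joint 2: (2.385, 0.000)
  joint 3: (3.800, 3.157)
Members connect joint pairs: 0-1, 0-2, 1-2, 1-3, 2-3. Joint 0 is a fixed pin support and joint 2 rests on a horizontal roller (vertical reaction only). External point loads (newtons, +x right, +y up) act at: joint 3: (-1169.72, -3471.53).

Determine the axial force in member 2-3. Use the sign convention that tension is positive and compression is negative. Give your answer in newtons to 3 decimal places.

N=4 nodes, M=5 members, R=3 reactions → 2N=8, M+R=8
member 0 (0-1): L=2.9260, (cx,cy)=(0.3821,0.9241)
member 1 (0-2): L=2.3850, (cx,cy)=(1.0000,0.0000)
member 2 (1-2): L=2.9861, (cx,cy)=(0.4243,-0.9055)
member 3 (1-3): L=2.7200, (cx,cy)=(0.9860,0.1665)
member 4 (2-3): L=3.4596, (cx,cy)=(0.4090,0.9125)
solve A·x = −loads:
  F[0-1] = +553.2612 N (tension)
  F[0-2] = -1381.1157 N (compression)
  F[1-2] = -486.6789 N (compression)
  F[1-3] = +423.8109 N (tension)
  F[2-3] = -3881.6336 N (compression)
  Rx@0 = +1169.7200 N
  Ry@0 = -511.2826 N
  Ry@2 = +3982.8126 N

-3881.634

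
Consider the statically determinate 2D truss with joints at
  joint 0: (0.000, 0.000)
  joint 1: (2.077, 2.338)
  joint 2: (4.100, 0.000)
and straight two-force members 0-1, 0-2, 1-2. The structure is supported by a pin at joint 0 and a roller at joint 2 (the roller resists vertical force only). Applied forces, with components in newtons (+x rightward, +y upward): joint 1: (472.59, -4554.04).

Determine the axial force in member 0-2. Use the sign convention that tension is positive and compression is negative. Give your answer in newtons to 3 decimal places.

2229.368

N=3 nodes, M=3 members, R=3 reactions → 2N=6, M+R=6
member 0 (0-1): L=3.1273, (cx,cy)=(0.6641,0.7476)
member 1 (0-2): L=4.1000, (cx,cy)=(1.0000,0.0000)
member 2 (1-2): L=3.0917, (cx,cy)=(0.6543,-0.7562)
solve A·x = −loads:
  F[0-1] = -2645.1706 N (compression)
  F[0-2] = +2229.3681 N (tension)
  F[1-2] = -3407.1165 N (compression)
  Rx@0 = -472.5900 N
  Ry@0 = +1977.5384 N
  Ry@2 = +2576.5016 N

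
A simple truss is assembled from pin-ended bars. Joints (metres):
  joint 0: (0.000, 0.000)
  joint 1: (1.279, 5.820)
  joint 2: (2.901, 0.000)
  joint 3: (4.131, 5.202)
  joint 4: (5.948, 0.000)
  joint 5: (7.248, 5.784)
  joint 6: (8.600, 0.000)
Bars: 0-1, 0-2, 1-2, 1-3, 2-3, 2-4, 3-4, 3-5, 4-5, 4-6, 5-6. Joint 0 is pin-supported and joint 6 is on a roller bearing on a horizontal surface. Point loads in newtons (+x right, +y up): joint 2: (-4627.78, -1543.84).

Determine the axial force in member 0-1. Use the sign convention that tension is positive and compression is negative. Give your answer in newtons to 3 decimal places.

N=7 nodes, M=11 members, R=3 reactions → 2N=14, M+R=14
member 0 (0-1): L=5.9589, (cx,cy)=(0.2146,0.9767)
member 1 (0-2): L=2.9010, (cx,cy)=(1.0000,0.0000)
member 2 (1-2): L=6.0418, (cx,cy)=(0.2685,-0.9633)
member 3 (1-3): L=2.9182, (cx,cy)=(0.9773,-0.2118)
member 4 (2-3): L=5.3454, (cx,cy)=(0.2301,0.9732)
member 5 (2-4): L=3.0470, (cx,cy)=(1.0000,0.0000)
member 6 (3-4): L=5.5102, (cx,cy)=(0.3298,-0.9441)
member 7 (3-5): L=3.1709, (cx,cy)=(0.9830,0.1835)
member 8 (4-5): L=5.9283, (cx,cy)=(0.2193,0.9757)
member 9 (4-6): L=2.6520, (cx,cy)=(1.0000,0.0000)
member 10 (5-6): L=5.9399, (cx,cy)=(0.2276,-0.9738)
solve A·x = −loads:
  F[0-1] = -1047.4760 N (compression)
  F[0-2] = -4402.9522 N (compression)
  F[1-2] = +1184.1361 N (tension)
  F[1-3] = -555.3204 N (compression)
  F[2-3] = +414.2906 N (tension)
  F[2-4] = +447.3955 N (tension)
  F[3-4] = -600.9254 N (compression)
  F[3-5] = -253.5465 N (compression)
  F[4-5] = +581.4669 N (tension)
  F[4-6] = +121.7307 N (tension)
  F[5-6] = -534.8147 N (compression)
  Rx@0 = +4627.7800 N
  Ry@0 = +1023.0633 N
  Ry@6 = +520.7767 N

-1047.476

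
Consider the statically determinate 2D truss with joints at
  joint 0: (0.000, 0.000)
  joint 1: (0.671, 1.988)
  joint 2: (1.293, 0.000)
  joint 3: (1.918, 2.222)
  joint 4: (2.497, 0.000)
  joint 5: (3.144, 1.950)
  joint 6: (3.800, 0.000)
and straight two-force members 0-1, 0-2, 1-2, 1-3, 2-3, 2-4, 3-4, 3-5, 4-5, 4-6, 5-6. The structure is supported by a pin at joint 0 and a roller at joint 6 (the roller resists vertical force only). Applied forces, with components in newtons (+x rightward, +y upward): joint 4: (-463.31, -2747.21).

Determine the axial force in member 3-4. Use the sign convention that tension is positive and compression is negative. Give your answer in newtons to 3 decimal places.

1231.052

N=7 nodes, M=11 members, R=3 reactions → 2N=14, M+R=14
member 0 (0-1): L=2.0982, (cx,cy)=(0.3198,0.9475)
member 1 (0-2): L=1.2930, (cx,cy)=(1.0000,0.0000)
member 2 (1-2): L=2.0830, (cx,cy)=(0.2986,-0.9544)
member 3 (1-3): L=1.2688, (cx,cy)=(0.9828,0.1844)
member 4 (2-3): L=2.3082, (cx,cy)=(0.2708,0.9626)
member 5 (2-4): L=1.2040, (cx,cy)=(1.0000,0.0000)
member 6 (3-4): L=2.2962, (cx,cy)=(0.2522,-0.9677)
member 7 (3-5): L=1.2558, (cx,cy)=(0.9763,-0.2166)
member 8 (4-5): L=2.0545, (cx,cy)=(0.3149,0.9491)
member 9 (4-6): L=1.3030, (cx,cy)=(1.0000,0.0000)
member 10 (5-6): L=2.0574, (cx,cy)=(0.3189,-0.9478)
solve A·x = −loads:
  F[0-1] = -994.2150 N (compression)
  F[0-2] = -145.3600 N (compression)
  F[1-2] = +873.2496 N (tension)
  F[1-3] = -588.8056 N (compression)
  F[2-3] = -865.7507 N (compression)
  F[2-4] = +349.8148 N (tension)
  F[3-4] = +1231.0520 N (tension)
  F[3-5] = -1150.8611 N (compression)
  F[4-5] = +1639.3467 N (tension)
  F[4-6] = +607.2899 N (tension)
  F[5-6] = -1904.6181 N (compression)
  Rx@0 = +463.3100 N
  Ry@0 = +942.0039 N
  Ry@6 = +1805.2062 N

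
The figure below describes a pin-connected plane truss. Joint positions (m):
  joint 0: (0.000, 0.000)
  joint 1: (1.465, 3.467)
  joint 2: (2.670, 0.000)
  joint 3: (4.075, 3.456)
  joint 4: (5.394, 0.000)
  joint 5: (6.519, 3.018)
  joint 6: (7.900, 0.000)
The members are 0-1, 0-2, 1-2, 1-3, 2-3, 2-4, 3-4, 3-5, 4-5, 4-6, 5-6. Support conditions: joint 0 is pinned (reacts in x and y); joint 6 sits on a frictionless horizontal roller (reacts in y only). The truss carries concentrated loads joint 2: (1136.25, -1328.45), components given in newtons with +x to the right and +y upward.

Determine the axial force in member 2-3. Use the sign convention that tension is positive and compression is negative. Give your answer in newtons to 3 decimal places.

N=7 nodes, M=11 members, R=3 reactions → 2N=14, M+R=14
member 0 (0-1): L=3.7638, (cx,cy)=(0.3892,0.9211)
member 1 (0-2): L=2.6700, (cx,cy)=(1.0000,0.0000)
member 2 (1-2): L=3.6704, (cx,cy)=(0.3283,-0.9446)
member 3 (1-3): L=2.6100, (cx,cy)=(1.0000,-0.0042)
member 4 (2-3): L=3.7307, (cx,cy)=(0.3766,0.9264)
member 5 (2-4): L=2.7240, (cx,cy)=(1.0000,0.0000)
member 6 (3-4): L=3.6991, (cx,cy)=(0.3566,-0.9343)
member 7 (3-5): L=2.4829, (cx,cy)=(0.9843,-0.1764)
member 8 (4-5): L=3.2209, (cx,cy)=(0.3493,0.9370)
member 9 (4-6): L=2.5060, (cx,cy)=(1.0000,0.0000)
member 10 (5-6): L=3.3190, (cx,cy)=(0.4161,-0.9093)
solve A·x = −loads:
  F[0-1] = -954.7604 N (compression)
  F[0-2] = +1507.8739 N (tension)
  F[1-2] = +934.0997 N (tension)
  F[1-3] = -678.2936 N (compression)
  F[2-3] = +481.5811 N (tension)
  F[2-4] = +496.9207 N (tension)
  F[3-4] = -413.5349 N (compression)
  F[3-5] = -355.0348 N (compression)
  F[4-5] = +412.3225 N (tension)
  F[4-6] = +205.4489 N (tension)
  F[5-6] = -493.7555 N (compression)
  Rx@0 = -1136.2500 N
  Ry@0 = +879.4675 N
  Ry@6 = +448.9825 N

481.581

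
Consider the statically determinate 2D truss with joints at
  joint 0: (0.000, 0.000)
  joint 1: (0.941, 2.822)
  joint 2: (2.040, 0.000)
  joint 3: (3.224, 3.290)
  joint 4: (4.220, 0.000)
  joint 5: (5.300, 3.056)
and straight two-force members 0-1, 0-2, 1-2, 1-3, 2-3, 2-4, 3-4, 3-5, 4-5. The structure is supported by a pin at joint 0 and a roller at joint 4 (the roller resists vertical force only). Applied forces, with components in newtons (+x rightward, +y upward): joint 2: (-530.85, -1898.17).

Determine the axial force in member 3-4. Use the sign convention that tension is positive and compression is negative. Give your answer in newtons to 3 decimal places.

N=6 nodes, M=9 members, R=3 reactions → 2N=12, M+R=12
member 0 (0-1): L=2.9748, (cx,cy)=(0.3163,0.9486)
member 1 (0-2): L=2.0400, (cx,cy)=(1.0000,0.0000)
member 2 (1-2): L=3.0284, (cx,cy)=(0.3629,-0.9318)
member 3 (1-3): L=2.3305, (cx,cy)=(0.9796,0.2008)
member 4 (2-3): L=3.4966, (cx,cy)=(0.3386,0.9409)
member 5 (2-4): L=2.1800, (cx,cy)=(1.0000,0.0000)
member 6 (3-4): L=3.4375, (cx,cy)=(0.2897,-0.9571)
member 7 (3-5): L=2.0891, (cx,cy)=(0.9937,-0.1120)
member 8 (4-5): L=3.2412, (cx,cy)=(0.3332,0.9429)
solve A·x = −loads:
  F[0-1] = -1033.6495 N (compression)
  F[0-2] = -203.8771 N (compression)
  F[1-2] = +907.8954 N (tension)
  F[1-3] = -670.0919 N (compression)
  F[2-3] = +1118.2253 N (tension)
  F[2-4] = +277.7898 N (tension)
  F[3-4] = -958.7255 N (compression)
  F[3-5] = +0.0000 N (tension)
  F[4-5] = -0.0000 N (compression)
  Rx@0 = +530.8500 N
  Ry@0 = +980.5712 N
  Ry@4 = +917.5988 N

-958.726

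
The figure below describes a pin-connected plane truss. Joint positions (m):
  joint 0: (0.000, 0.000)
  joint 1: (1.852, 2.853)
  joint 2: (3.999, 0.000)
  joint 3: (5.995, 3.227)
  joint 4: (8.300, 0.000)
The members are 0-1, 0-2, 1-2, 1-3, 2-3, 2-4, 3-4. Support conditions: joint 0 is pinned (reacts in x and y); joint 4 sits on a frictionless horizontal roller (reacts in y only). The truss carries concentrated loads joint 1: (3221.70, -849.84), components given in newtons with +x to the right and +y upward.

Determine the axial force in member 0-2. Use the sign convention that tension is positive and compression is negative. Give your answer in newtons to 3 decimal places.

2931.405

N=5 nodes, M=7 members, R=3 reactions → 2N=10, M+R=10
member 0 (0-1): L=3.4014, (cx,cy)=(0.5445,0.8388)
member 1 (0-2): L=3.9990, (cx,cy)=(1.0000,0.0000)
member 2 (1-2): L=3.5706, (cx,cy)=(0.6013,-0.7990)
member 3 (1-3): L=4.1598, (cx,cy)=(0.9960,0.0899)
member 4 (2-3): L=3.7944, (cx,cy)=(0.5260,0.8505)
member 5 (2-4): L=4.3010, (cx,cy)=(1.0000,0.0000)
member 6 (3-4): L=3.9657, (cx,cy)=(0.5812,-0.8137)
solve A·x = −loads:
  F[0-1] = +533.1574 N (tension)
  F[0-2] = +2931.4055 N (tension)
  F[1-2] = -1830.1351 N (compression)
  F[1-3] = -1838.3928 N (compression)
  F[2-3] = +1719.4455 N (tension)
  F[2-4] = +926.4556 N (tension)
  F[3-4] = -1593.9344 N (compression)
  Rx@0 = -3221.7000 N
  Ry@0 = -447.1978 N
  Ry@4 = +1297.0378 N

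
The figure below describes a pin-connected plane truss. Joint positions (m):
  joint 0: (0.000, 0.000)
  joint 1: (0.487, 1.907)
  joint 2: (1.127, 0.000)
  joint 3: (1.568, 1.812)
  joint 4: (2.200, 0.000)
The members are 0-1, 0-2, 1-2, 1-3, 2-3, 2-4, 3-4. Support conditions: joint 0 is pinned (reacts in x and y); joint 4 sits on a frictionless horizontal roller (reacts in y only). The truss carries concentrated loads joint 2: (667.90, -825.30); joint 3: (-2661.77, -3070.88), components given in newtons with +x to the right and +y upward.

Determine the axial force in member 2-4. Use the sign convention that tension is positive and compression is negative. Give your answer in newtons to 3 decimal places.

N=5 nodes, M=7 members, R=3 reactions → 2N=10, M+R=10
member 0 (0-1): L=1.9682, (cx,cy)=(0.2474,0.9689)
member 1 (0-2): L=1.1270, (cx,cy)=(1.0000,0.0000)
member 2 (1-2): L=2.0115, (cx,cy)=(0.3182,-0.9480)
member 3 (1-3): L=1.0852, (cx,cy)=(0.9962,-0.0875)
member 4 (2-3): L=1.8649, (cx,cy)=(0.2365,0.9716)
member 5 (2-4): L=1.0730, (cx,cy)=(1.0000,0.0000)
member 6 (3-4): L=1.9191, (cx,cy)=(0.3293,-0.9442)
solve A·x = −loads:
  F[0-1] = -3588.6210 N (compression)
  F[0-2] = -1105.9232 N (compression)
  F[1-2] = +3863.8910 N (tension)
  F[1-3] = -2125.4657 N (compression)
  F[2-3] = -2920.6404 N (compression)
  F[2-4] = +146.1929 N (tension)
  F[3-4] = -443.9115 N (compression)
  Rx@0 = +1993.8700 N
  Ry@0 = +3477.0320 N
  Ry@4 = +419.1480 N

146.193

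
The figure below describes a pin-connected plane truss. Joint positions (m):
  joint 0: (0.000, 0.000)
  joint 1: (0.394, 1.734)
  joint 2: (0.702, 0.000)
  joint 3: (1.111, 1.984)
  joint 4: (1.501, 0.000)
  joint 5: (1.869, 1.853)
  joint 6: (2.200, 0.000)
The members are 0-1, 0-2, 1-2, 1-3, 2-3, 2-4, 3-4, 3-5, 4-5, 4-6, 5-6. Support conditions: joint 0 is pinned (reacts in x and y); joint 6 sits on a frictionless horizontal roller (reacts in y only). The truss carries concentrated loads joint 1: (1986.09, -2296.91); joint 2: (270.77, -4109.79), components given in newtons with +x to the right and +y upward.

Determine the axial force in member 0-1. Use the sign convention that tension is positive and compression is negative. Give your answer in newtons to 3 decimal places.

-3198.038

N=7 nodes, M=11 members, R=3 reactions → 2N=14, M+R=14
member 0 (0-1): L=1.7782, (cx,cy)=(0.2216,0.9751)
member 1 (0-2): L=0.7020, (cx,cy)=(1.0000,0.0000)
member 2 (1-2): L=1.7611, (cx,cy)=(0.1749,-0.9846)
member 3 (1-3): L=0.7593, (cx,cy)=(0.9442,0.3292)
member 4 (2-3): L=2.0257, (cx,cy)=(0.2019,0.9794)
member 5 (2-4): L=0.7990, (cx,cy)=(1.0000,0.0000)
member 6 (3-4): L=2.0220, (cx,cy)=(0.1929,-0.9812)
member 7 (3-5): L=0.7692, (cx,cy)=(0.9854,-0.1703)
member 8 (4-5): L=1.8892, (cx,cy)=(0.1948,0.9808)
member 9 (4-6): L=0.6990, (cx,cy)=(1.0000,0.0000)
member 10 (5-6): L=1.8823, (cx,cy)=(0.1758,-0.9844)
solve A·x = −loads:
  F[0-1] = -3198.0384 N (compression)
  F[0-2] = +2965.4573 N (tension)
  F[1-2] = -112.7929 N (compression)
  F[1-3] = -2832.9019 N (compression)
  F[2-3] = +4309.5991 N (tension)
  F[2-4] = +1804.8377 N (tension)
  F[3-4] = -3139.8598 N (compression)
  F[3-5] = -1216.9945 N (compression)
  F[4-5] = +3141.0687 N (tension)
  F[4-6] = +587.3602 N (tension)
  F[5-6] = -3340.2003 N (compression)
  Rx@0 = -2256.8600 N
  Ry@0 = +3118.5476 N
  Ry@6 = +3288.1524 N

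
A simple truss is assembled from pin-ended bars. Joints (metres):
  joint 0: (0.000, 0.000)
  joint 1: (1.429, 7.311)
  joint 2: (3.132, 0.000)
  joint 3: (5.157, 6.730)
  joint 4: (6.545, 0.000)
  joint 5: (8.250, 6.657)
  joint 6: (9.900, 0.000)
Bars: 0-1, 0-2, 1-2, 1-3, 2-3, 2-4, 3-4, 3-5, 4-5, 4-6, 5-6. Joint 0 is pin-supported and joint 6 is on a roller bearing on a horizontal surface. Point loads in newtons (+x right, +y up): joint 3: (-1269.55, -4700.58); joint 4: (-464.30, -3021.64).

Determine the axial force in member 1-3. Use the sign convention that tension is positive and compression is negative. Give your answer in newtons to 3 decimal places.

N=7 nodes, M=11 members, R=3 reactions → 2N=14, M+R=14
member 0 (0-1): L=7.4493, (cx,cy)=(0.1918,0.9814)
member 1 (0-2): L=3.1320, (cx,cy)=(1.0000,0.0000)
member 2 (1-2): L=7.5067, (cx,cy)=(0.2269,-0.9739)
member 3 (1-3): L=3.7730, (cx,cy)=(0.9881,-0.1540)
member 4 (2-3): L=7.0281, (cx,cy)=(0.2881,0.9576)
member 5 (2-4): L=3.4130, (cx,cy)=(1.0000,0.0000)
member 6 (3-4): L=6.8716, (cx,cy)=(0.2020,-0.9794)
member 7 (3-5): L=3.0939, (cx,cy)=(0.9997,-0.0236)
member 8 (4-5): L=6.8719, (cx,cy)=(0.2481,0.9687)
member 9 (4-6): L=3.3550, (cx,cy)=(1.0000,0.0000)
member 10 (5-6): L=6.8584, (cx,cy)=(0.2406,-0.9706)
solve A·x = −loads:
  F[0-1] = -4217.3662 N (compression)
  F[0-2] = -924.8372 N (compression)
  F[1-2] = +4544.2782 N (tension)
  F[1-3] = -1862.1530 N (compression)
  F[2-3] = -4621.7995 N (compression)
  F[2-4] = +1437.7762 N (tension)
  F[3-4] = -530.0986 N (compression)
  F[3-5] = -1795.5016 N (compression)
  F[4-5] = +3655.1029 N (tension)
  F[4-6] = +888.1241 N (tension)
  F[5-6] = -3691.6016 N (compression)
  Rx@0 = +1733.8500 N
  Ry@0 = +4139.0429 N
  Ry@6 = +3583.1771 N

-1862.153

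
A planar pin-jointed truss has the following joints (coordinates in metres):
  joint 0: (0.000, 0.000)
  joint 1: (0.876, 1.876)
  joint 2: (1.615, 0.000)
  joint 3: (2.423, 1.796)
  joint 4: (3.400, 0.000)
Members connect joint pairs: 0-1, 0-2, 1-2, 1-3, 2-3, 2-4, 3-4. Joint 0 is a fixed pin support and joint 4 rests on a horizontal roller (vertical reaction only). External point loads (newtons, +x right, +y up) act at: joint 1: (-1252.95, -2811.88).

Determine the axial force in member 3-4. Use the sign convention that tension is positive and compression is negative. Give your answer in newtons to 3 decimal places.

N=5 nodes, M=7 members, R=3 reactions → 2N=10, M+R=10
member 0 (0-1): L=2.0704, (cx,cy)=(0.4231,0.9061)
member 1 (0-2): L=1.6150, (cx,cy)=(1.0000,0.0000)
member 2 (1-2): L=2.0163, (cx,cy)=(0.3665,-0.9304)
member 3 (1-3): L=1.5491, (cx,cy)=(0.9987,-0.0516)
member 4 (2-3): L=1.9694, (cx,cy)=(0.4103,0.9120)
member 5 (2-4): L=1.7850, (cx,cy)=(1.0000,0.0000)
member 6 (3-4): L=2.0445, (cx,cy)=(0.4779,-0.8784)
solve A·x = −loads:
  F[0-1] = -3066.7573 N (compression)
  F[0-2] = +44.5858 N (tension)
  F[1-2] = -33.8285 N (compression)
  F[1-3] = -32.2302 N (compression)
  F[2-3] = +34.5131 N (tension)
  F[2-4] = +18.0272 N (tension)
  F[3-4] = -37.7250 N (compression)
  Rx@0 = +1252.9500 N
  Ry@0 = +2778.7410 N
  Ry@4 = +33.1390 N

-37.725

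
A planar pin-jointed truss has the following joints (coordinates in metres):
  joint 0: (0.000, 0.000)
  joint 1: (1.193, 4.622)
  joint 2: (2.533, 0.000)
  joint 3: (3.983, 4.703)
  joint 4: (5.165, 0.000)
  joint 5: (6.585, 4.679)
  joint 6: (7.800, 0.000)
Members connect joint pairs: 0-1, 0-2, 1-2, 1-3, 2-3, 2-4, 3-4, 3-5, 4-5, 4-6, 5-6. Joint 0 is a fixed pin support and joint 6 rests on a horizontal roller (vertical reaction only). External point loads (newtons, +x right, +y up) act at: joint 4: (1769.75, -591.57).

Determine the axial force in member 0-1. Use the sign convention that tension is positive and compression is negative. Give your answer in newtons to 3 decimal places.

-206.394

N=7 nodes, M=11 members, R=3 reactions → 2N=14, M+R=14
member 0 (0-1): L=4.7735, (cx,cy)=(0.2499,0.9683)
member 1 (0-2): L=2.5330, (cx,cy)=(1.0000,0.0000)
member 2 (1-2): L=4.8123, (cx,cy)=(0.2785,-0.9605)
member 3 (1-3): L=2.7912, (cx,cy)=(0.9996,0.0290)
member 4 (2-3): L=4.9215, (cx,cy)=(0.2946,0.9556)
member 5 (2-4): L=2.6320, (cx,cy)=(1.0000,0.0000)
member 6 (3-4): L=4.8493, (cx,cy)=(0.2437,-0.9698)
member 7 (3-5): L=2.6021, (cx,cy)=(1.0000,-0.0092)
member 8 (4-5): L=4.8897, (cx,cy)=(0.2904,0.9569)
member 9 (4-6): L=2.6350, (cx,cy)=(1.0000,0.0000)
member 10 (5-6): L=4.8342, (cx,cy)=(0.2513,-0.9679)
solve A·x = −loads:
  F[0-1] = -206.3942 N (compression)
  F[0-2] = +1821.3325 N (tension)
  F[1-2] = +204.7908 N (tension)
  F[1-3] = -108.6526 N (compression)
  F[2-3] = -205.8277 N (compression)
  F[2-4] = +1938.9995 N (tension)
  F[3-4] = +208.1517 N (tension)
  F[3-5] = -219.9956 N (compression)
  F[4-5] = +407.2472 N (tension)
  F[4-6] = +101.7197 N (tension)
  F[5-6] = -404.7169 N (compression)
  Rx@0 = -1769.7500 N
  Ry@0 = +199.8445 N
  Ry@6 = +391.7255 N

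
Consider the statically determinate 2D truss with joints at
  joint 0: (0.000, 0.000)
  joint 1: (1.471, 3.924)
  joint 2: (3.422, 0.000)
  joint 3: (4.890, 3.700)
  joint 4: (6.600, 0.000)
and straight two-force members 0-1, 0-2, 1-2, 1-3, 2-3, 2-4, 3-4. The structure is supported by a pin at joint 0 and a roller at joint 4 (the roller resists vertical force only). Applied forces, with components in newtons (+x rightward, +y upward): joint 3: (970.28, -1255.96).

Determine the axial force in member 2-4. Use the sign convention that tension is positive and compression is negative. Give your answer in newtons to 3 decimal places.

681.457

N=5 nodes, M=7 members, R=3 reactions → 2N=10, M+R=10
member 0 (0-1): L=4.1907, (cx,cy)=(0.3510,0.9364)
member 1 (0-2): L=3.4220, (cx,cy)=(1.0000,0.0000)
member 2 (1-2): L=4.3823, (cx,cy)=(0.4452,-0.8954)
member 3 (1-3): L=3.4263, (cx,cy)=(0.9979,-0.0654)
member 4 (2-3): L=3.9806, (cx,cy)=(0.3688,0.9295)
member 5 (2-4): L=3.1780, (cx,cy)=(1.0000,0.0000)
member 6 (3-4): L=4.0760, (cx,cy)=(0.4195,-0.9077)
solve A·x = −loads:
  F[0-1] = +233.3879 N (tension)
  F[0-2] = +888.3565 N (tension)
  F[1-2] = -258.4722 N (compression)
  F[1-3] = +197.4188 N (tension)
  F[2-3] = +248.9945 N (tension)
  F[2-4] = +681.4567 N (tension)
  F[3-4] = -1624.3536 N (compression)
  Rx@0 = -970.2800 N
  Ry@0 = -218.5370 N
  Ry@4 = +1474.4970 N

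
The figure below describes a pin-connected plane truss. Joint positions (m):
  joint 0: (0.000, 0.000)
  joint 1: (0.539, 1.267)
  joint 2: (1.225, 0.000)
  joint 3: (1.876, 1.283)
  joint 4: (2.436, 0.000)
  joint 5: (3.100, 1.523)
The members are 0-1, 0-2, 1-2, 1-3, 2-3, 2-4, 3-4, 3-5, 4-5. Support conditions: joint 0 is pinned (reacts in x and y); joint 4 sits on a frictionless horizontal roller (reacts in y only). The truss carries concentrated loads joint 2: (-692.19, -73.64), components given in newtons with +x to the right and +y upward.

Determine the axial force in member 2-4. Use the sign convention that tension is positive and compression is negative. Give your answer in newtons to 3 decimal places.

N=6 nodes, M=9 members, R=3 reactions → 2N=12, M+R=12
member 0 (0-1): L=1.3769, (cx,cy)=(0.3915,0.9202)
member 1 (0-2): L=1.2250, (cx,cy)=(1.0000,0.0000)
member 2 (1-2): L=1.4408, (cx,cy)=(0.4761,-0.8794)
member 3 (1-3): L=1.3371, (cx,cy)=(0.9999,0.0120)
member 4 (2-3): L=1.4387, (cx,cy)=(0.4525,0.8918)
member 5 (2-4): L=1.2110, (cx,cy)=(1.0000,0.0000)
member 6 (3-4): L=1.3999, (cx,cy)=(0.4000,-0.9165)
member 7 (3-5): L=1.2473, (cx,cy)=(0.9813,0.1924)
member 8 (4-5): L=1.6615, (cx,cy)=(0.3997,0.9167)
solve A·x = −loads:
  F[0-1] = -39.7834 N (compression)
  F[0-2] = -676.6163 N (compression)
  F[1-2] = +41.1514 N (tension)
  F[1-3] = -35.1695 N (compression)
  F[2-3] = +41.9979 N (tension)
  F[2-4] = +16.1634 N (tension)
  F[3-4] = -40.4054 N (compression)
  F[3-5] = -0.0000 N (compression)
  F[4-5] = -0.0000 N (compression)
  Rx@0 = +692.1900 N
  Ry@0 = +36.6084 N
  Ry@4 = +37.0316 N

16.163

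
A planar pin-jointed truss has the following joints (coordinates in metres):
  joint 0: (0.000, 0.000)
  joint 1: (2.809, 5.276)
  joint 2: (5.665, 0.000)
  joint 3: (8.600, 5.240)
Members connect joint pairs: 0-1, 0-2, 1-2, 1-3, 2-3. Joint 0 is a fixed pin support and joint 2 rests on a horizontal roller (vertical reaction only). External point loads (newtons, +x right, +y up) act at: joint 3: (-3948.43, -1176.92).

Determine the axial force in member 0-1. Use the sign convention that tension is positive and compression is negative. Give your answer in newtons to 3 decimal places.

-3446.797

N=4 nodes, M=5 members, R=3 reactions → 2N=8, M+R=8
member 0 (0-1): L=5.9772, (cx,cy)=(0.4700,0.8827)
member 1 (0-2): L=5.6650, (cx,cy)=(1.0000,0.0000)
member 2 (1-2): L=5.9994, (cx,cy)=(0.4760,-0.8794)
member 3 (1-3): L=5.7911, (cx,cy)=(1.0000,-0.0062)
member 4 (2-3): L=6.0060, (cx,cy)=(0.4887,0.8725)
solve A·x = −loads:
  F[0-1] = -3446.7970 N (compression)
  F[0-2] = -2328.5932 N (compression)
  F[1-2] = +3482.7874 N (tension)
  F[1-3] = -3277.8701 N (compression)
  F[2-3] = -1372.3173 N (compression)
  Rx@0 = +3948.4300 N
  Ry@0 = +3042.4560 N
  Ry@2 = -1865.5360 N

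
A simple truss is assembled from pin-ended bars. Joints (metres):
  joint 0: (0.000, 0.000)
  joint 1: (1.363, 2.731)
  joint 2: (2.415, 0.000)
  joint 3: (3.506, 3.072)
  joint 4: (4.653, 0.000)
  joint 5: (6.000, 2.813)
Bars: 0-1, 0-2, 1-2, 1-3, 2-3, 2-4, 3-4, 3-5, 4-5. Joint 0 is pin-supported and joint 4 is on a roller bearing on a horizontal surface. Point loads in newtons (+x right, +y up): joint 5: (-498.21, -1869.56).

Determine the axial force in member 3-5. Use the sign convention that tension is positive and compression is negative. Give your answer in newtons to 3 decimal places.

N=6 nodes, M=9 members, R=3 reactions → 2N=12, M+R=12
member 0 (0-1): L=3.0522, (cx,cy)=(0.4466,0.8948)
member 1 (0-2): L=2.4150, (cx,cy)=(1.0000,0.0000)
member 2 (1-2): L=2.9266, (cx,cy)=(0.3595,-0.9332)
member 3 (1-3): L=2.1700, (cx,cy)=(0.9876,0.1571)
member 4 (2-3): L=3.2600, (cx,cy)=(0.3347,0.9423)
member 5 (2-4): L=2.2380, (cx,cy)=(1.0000,0.0000)
member 6 (3-4): L=3.2791, (cx,cy)=(0.3498,-0.9368)
member 7 (3-5): L=2.5074, (cx,cy)=(0.9947,-0.1033)
member 8 (4-5): L=3.1189, (cx,cy)=(0.4319,0.9019)
solve A·x = −loads:
  F[0-1] = +268.2570 N (tension)
  F[0-2] = -618.0024 N (compression)
  F[1-2] = -223.1136 N (compression)
  F[1-3] = +202.5088 N (tension)
  F[2-3] = +220.9409 N (tension)
  F[2-4] = -772.1439 N (compression)
  F[3-4] = -298.1351 N (compression)
  F[3-5] = +380.2514 N (tension)
  F[4-5] = -2029.3001 N (compression)
  Rx@0 = +498.2100 N
  Ry@0 = -240.0242 N
  Ry@4 = +2109.5842 N

380.251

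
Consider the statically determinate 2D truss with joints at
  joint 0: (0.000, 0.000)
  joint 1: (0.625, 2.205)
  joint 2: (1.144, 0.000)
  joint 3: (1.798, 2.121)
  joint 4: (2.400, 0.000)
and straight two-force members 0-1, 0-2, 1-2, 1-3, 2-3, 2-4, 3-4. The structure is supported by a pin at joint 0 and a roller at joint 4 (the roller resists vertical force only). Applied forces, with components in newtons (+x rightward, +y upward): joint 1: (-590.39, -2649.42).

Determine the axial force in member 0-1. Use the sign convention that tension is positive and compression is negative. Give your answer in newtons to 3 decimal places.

-2600.450

N=5 nodes, M=7 members, R=3 reactions → 2N=10, M+R=10
member 0 (0-1): L=2.2919, (cx,cy)=(0.2727,0.9621)
member 1 (0-2): L=1.1440, (cx,cy)=(1.0000,0.0000)
member 2 (1-2): L=2.2653, (cx,cy)=(0.2291,-0.9734)
member 3 (1-3): L=1.1760, (cx,cy)=(0.9974,-0.0714)
member 4 (2-3): L=2.2195, (cx,cy)=(0.2947,0.9556)
member 5 (2-4): L=1.2560, (cx,cy)=(1.0000,0.0000)
member 6 (3-4): L=2.2048, (cx,cy)=(0.2730,-0.9620)
solve A·x = −loads:
  F[0-1] = -2600.4496 N (compression)
  F[0-2] = +118.7618 N (tension)
  F[1-2] = -145.2755 N (compression)
  F[1-3] = -85.6962 N (compression)
  F[2-3] = +147.9810 N (tension)
  F[2-4] = +41.8739 N (tension)
  F[3-4] = -153.3597 N (compression)
  Rx@0 = +590.3900 N
  Ry@0 = +2501.8877 N
  Ry@4 = +147.5323 N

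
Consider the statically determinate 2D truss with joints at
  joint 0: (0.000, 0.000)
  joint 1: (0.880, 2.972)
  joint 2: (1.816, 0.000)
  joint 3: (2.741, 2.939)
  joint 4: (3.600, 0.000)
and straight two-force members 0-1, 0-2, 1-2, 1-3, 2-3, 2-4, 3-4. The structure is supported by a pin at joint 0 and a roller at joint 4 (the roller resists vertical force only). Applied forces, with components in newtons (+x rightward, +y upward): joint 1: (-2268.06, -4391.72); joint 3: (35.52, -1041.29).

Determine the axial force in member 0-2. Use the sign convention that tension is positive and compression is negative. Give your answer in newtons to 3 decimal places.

N=5 nodes, M=7 members, R=3 reactions → 2N=10, M+R=10
member 0 (0-1): L=3.0995, (cx,cy)=(0.2839,0.9589)
member 1 (0-2): L=1.8160, (cx,cy)=(1.0000,0.0000)
member 2 (1-2): L=3.1159, (cx,cy)=(0.3004,-0.9538)
member 3 (1-3): L=1.8613, (cx,cy)=(0.9998,-0.0177)
member 4 (2-3): L=3.0811, (cx,cy)=(0.3002,0.9539)
member 5 (2-4): L=1.7840, (cx,cy)=(1.0000,0.0000)
member 6 (3-4): L=3.0620, (cx,cy)=(0.2805,-0.9598)
solve A·x = −loads:
  F[0-1] = -5642.2404 N (compression)
  F[0-2] = -630.6370 N (compression)
  F[1-2] = +1061.1944 N (tension)
  F[1-3] = +347.4352 N (tension)
  F[2-3] = -1061.1316 N (compression)
  F[2-4] = +6.7068 N (tension)
  F[3-4] = -23.9068 N (compression)
  Rx@0 = +2232.5400 N
  Ry@0 = +5410.0632 N
  Ry@4 = +22.9468 N

-630.637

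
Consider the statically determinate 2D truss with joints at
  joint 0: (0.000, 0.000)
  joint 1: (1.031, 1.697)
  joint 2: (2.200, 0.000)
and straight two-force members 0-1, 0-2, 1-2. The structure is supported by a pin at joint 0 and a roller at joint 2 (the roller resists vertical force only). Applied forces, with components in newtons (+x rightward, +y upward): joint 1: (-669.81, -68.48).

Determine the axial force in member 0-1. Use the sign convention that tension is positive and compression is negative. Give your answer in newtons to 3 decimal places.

-647.123

N=3 nodes, M=3 members, R=3 reactions → 2N=6, M+R=6
member 0 (0-1): L=1.9856, (cx,cy)=(0.5192,0.8546)
member 1 (0-2): L=2.2000, (cx,cy)=(1.0000,0.0000)
member 2 (1-2): L=2.0607, (cx,cy)=(0.5673,-0.8235)
solve A·x = −loads:
  F[0-1] = -647.1234 N (compression)
  F[0-2] = -333.8055 N (compression)
  F[1-2] = +588.4207 N (tension)
  Rx@0 = +669.8100 N
  Ry@0 = +553.0549 N
  Ry@2 = -484.5749 N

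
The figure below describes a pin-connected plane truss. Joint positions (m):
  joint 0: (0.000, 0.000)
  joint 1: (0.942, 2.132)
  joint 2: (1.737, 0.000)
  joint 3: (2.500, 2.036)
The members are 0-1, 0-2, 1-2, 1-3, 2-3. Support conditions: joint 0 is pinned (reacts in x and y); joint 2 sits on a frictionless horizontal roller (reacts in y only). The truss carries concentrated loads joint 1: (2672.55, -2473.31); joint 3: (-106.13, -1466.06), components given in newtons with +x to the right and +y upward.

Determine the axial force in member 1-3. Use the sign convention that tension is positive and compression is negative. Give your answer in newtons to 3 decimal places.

434.099

N=4 nodes, M=5 members, R=3 reactions → 2N=8, M+R=8
member 0 (0-1): L=2.3308, (cx,cy)=(0.4041,0.9147)
member 1 (0-2): L=1.7370, (cx,cy)=(1.0000,0.0000)
member 2 (1-2): L=2.2754, (cx,cy)=(0.3494,-0.9370)
member 3 (1-3): L=1.5610, (cx,cy)=(0.9981,-0.0615)
member 4 (2-3): L=2.1743, (cx,cy)=(0.3509,0.9364)
solve A·x = −loads:
  F[0-1] = +2916.6981 N (tension)
  F[0-2] = +1387.6448 N (tension)
  F[1-2] = -5515.4923 N (compression)
  F[1-3] = +434.0992 N (tension)
  F[2-3] = -1537.1158 N (compression)
  Rx@0 = -2566.4200 N
  Ry@0 = -2667.8862 N
  Ry@2 = +6607.2562 N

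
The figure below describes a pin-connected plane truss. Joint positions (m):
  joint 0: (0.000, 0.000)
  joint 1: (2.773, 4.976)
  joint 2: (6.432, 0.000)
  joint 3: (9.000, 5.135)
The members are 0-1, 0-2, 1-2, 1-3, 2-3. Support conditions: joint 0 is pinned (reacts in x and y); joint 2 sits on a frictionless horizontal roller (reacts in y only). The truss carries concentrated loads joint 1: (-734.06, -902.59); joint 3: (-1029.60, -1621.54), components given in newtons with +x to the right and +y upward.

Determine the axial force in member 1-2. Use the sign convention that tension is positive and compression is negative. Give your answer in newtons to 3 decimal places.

N=4 nodes, M=5 members, R=3 reactions → 2N=8, M+R=8
member 0 (0-1): L=5.6965, (cx,cy)=(0.4868,0.8735)
member 1 (0-2): L=6.4320, (cx,cy)=(1.0000,0.0000)
member 2 (1-2): L=6.1765, (cx,cy)=(0.5924,-0.8056)
member 3 (1-3): L=6.2290, (cx,cy)=(0.9997,0.0255)
member 4 (2-3): L=5.7413, (cx,cy)=(0.4473,0.8944)
solve A·x = −loads:
  F[0-1] = -1437.7820 N (compression)
  F[0-2] = -1063.7618 N (compression)
  F[1-2] = +431.5639 N (tension)
  F[1-3] = -221.5727 N (compression)
  F[2-3] = -1806.6838 N (compression)
  Rx@0 = +1763.6600 N
  Ry@0 = +1255.9298 N
  Ry@2 = +1268.2002 N

431.564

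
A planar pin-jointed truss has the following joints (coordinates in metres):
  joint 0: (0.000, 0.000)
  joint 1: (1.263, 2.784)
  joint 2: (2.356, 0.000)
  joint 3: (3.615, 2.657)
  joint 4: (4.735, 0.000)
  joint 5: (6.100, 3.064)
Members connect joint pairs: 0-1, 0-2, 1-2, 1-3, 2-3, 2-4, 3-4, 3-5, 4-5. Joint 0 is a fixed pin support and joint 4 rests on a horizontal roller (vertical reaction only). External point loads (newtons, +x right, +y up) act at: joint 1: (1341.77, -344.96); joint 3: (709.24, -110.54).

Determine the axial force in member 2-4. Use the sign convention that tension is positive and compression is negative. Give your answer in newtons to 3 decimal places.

N=6 nodes, M=9 members, R=3 reactions → 2N=12, M+R=12
member 0 (0-1): L=3.0571, (cx,cy)=(0.4131,0.9107)
member 1 (0-2): L=2.3560, (cx,cy)=(1.0000,0.0000)
member 2 (1-2): L=2.9909, (cx,cy)=(0.3654,-0.9308)
member 3 (1-3): L=2.3554, (cx,cy)=(0.9985,-0.0539)
member 4 (2-3): L=2.9402, (cx,cy)=(0.4282,0.9037)
member 5 (2-4): L=2.3790, (cx,cy)=(1.0000,0.0000)
member 6 (3-4): L=2.8834, (cx,cy)=(0.3884,-0.9215)
member 7 (3-5): L=2.5181, (cx,cy)=(0.9869,0.1616)
member 8 (4-5): L=3.3543, (cx,cy)=(0.4069,0.9135)
solve A·x = −loads:
  F[0-1] = +996.8498 N (tension)
  F[0-2] = +1639.1741 N (tension)
  F[1-2] = -1319.8844 N (compression)
  F[1-3] = -448.2403 N (compression)
  F[2-3] = +1359.5391 N (tension)
  F[2-4] = +574.6691 N (tension)
  F[3-4] = -1479.4699 N (compression)
  F[3-5] = -0.0000 N (compression)
  F[4-5] = +0.0000 N (tension)
  Rx@0 = -2051.0100 N
  Ry@0 = -907.7999 N
  Ry@4 = +1363.2999 N

574.669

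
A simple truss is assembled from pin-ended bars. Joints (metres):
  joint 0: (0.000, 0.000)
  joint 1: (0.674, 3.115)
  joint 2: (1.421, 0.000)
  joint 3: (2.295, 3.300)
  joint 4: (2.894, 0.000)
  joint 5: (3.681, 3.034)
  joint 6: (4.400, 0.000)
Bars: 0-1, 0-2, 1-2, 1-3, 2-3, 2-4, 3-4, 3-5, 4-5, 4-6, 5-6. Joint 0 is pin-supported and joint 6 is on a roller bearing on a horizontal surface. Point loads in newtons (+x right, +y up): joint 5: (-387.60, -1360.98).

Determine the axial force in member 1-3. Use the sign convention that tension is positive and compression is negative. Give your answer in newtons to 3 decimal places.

N=7 nodes, M=11 members, R=3 reactions → 2N=14, M+R=14
member 0 (0-1): L=3.1871, (cx,cy)=(0.2115,0.9774)
member 1 (0-2): L=1.4210, (cx,cy)=(1.0000,0.0000)
member 2 (1-2): L=3.2033, (cx,cy)=(0.2332,-0.9724)
member 3 (1-3): L=1.6315, (cx,cy)=(0.9936,0.1134)
member 4 (2-3): L=3.4138, (cx,cy)=(0.2560,0.9667)
member 5 (2-4): L=1.4730, (cx,cy)=(1.0000,0.0000)
member 6 (3-4): L=3.3539, (cx,cy)=(0.1786,-0.9839)
member 7 (3-5): L=1.4113, (cx,cy)=(0.9821,-0.1885)
member 8 (4-5): L=3.1344, (cx,cy)=(0.2511,0.9680)
member 9 (4-6): L=1.5060, (cx,cy)=(1.0000,0.0000)
member 10 (5-6): L=3.1180, (cx,cy)=(0.2306,-0.9730)
solve A·x = −loads:
  F[0-1] = -500.9955 N (compression)
  F[0-2] = -281.6502 N (compression)
  F[1-2] = +478.0297 N (tension)
  F[1-3] = -218.8358 N (compression)
  F[2-3] = -480.8774 N (compression)
  F[2-4] = -47.0607 N (compression)
  F[3-4] = +584.4496 N (tension)
  F[3-5] = -453.0399 N (compression)
  F[4-5] = -594.0843 N (compression)
  F[4-6] = +206.4852 N (tension)
  F[5-6] = -895.4480 N (compression)
  Rx@0 = +387.6000 N
  Ry@0 = +489.6643 N
  Ry@6 = +871.3157 N

-218.836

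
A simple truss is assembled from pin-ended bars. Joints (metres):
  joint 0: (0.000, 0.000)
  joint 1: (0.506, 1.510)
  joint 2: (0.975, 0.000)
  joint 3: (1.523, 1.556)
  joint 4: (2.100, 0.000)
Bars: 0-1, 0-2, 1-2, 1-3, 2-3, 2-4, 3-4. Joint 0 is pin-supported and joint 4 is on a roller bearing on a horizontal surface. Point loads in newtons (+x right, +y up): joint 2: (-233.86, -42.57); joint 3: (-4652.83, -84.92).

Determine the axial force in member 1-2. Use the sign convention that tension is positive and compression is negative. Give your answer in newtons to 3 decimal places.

3552.939

N=5 nodes, M=7 members, R=3 reactions → 2N=10, M+R=10
member 0 (0-1): L=1.5925, (cx,cy)=(0.3177,0.9482)
member 1 (0-2): L=0.9750, (cx,cy)=(1.0000,0.0000)
member 2 (1-2): L=1.5812, (cx,cy)=(0.2966,-0.9550)
member 3 (1-3): L=1.0180, (cx,cy)=(0.9990,0.0452)
member 4 (2-3): L=1.6497, (cx,cy)=(0.3322,0.9432)
member 5 (2-4): L=1.1250, (cx,cy)=(1.0000,0.0000)
member 6 (3-4): L=1.6595, (cx,cy)=(0.3477,-0.9376)
solve A·x = −loads:
  F[0-1] = -3684.6005 N (compression)
  F[0-2] = -3715.9656 N (compression)
  F[1-2] = +3552.9387 N (tension)
  F[1-3] = -2226.8645 N (compression)
  F[2-3] = -3552.1878 N (compression)
  F[2-4] = -1248.2533 N (compression)
  F[3-4] = +3590.1617 N (tension)
  Rx@0 = +4886.6900 N
  Ry@0 = +3493.6636 N
  Ry@4 = -3366.1736 N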